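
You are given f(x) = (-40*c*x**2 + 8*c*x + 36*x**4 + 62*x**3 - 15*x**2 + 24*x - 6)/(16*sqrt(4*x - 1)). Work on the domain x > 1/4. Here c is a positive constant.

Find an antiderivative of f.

An antiderivative is F(x) = sqrt(4*x - 1)*(-4*c*x**2 + 2*x**4 + 5*x**3 + 4*x - 1)/16.

Recognize the product-rule pattern: f = u'v + uv' with u = sqrt(4*x - 1)/4, v = -c*x**2 + x**4/2 + 5*x**3/4 + x - 1/4, so integration by parts undoes it.
Check: d/dx[sqrt(4*x - 1)*(-4*c*x**2 + 2*x**4 + 5*x**3 + 4*x - 1)/16] = (-40*c*x**2 + 8*c*x + 36*x**4 + 62*x**3 - 15*x**2 + 24*x - 6)/(16*sqrt(4*x - 1)) = f(x).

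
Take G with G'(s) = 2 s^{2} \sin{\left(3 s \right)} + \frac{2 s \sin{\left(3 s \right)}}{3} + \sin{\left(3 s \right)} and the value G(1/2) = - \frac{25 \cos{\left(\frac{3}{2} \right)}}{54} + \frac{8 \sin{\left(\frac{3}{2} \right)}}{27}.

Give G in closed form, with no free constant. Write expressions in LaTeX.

G(s) = - \frac{2 s^{2} \cos{\left(3 s \right)}}{3} + \frac{4 s \sin{\left(3 s \right)}}{9} - \frac{2 s \cos{\left(3 s \right)}}{9} + \frac{2 \sin{\left(3 s \right)}}{27} - \frac{5 \cos{\left(3 s \right)}}{27}

Integrate term by term and add the pieces.
A general antiderivative is - \frac{2 s^{2} \cos{\left(3 s \right)}}{3} + \frac{4 s \sin{\left(3 s \right)}}{9} - \frac{2 s \cos{\left(3 s \right)}}{9} + \frac{2 \sin{\left(3 s \right)}}{27} - \frac{5 \cos{\left(3 s \right)}}{27} + C.
The condition gives C = - \frac{25 \cos{\left(\frac{3}{2} \right)}}{54} + \frac{8 \sin{\left(\frac{3}{2} \right)}}{27} - (- \frac{25 \cos{\left(\frac{3}{2} \right)}}{54} + \frac{8 \sin{\left(\frac{3}{2} \right)}}{27}) = 0.
So G(s) = - \frac{2 s^{2} \cos{\left(3 s \right)}}{3} + \frac{4 s \sin{\left(3 s \right)}}{9} - \frac{2 s \cos{\left(3 s \right)}}{9} + \frac{2 \sin{\left(3 s \right)}}{27} - \frac{5 \cos{\left(3 s \right)}}{27}.
Check: d/ds[- \frac{2 s^{2} \cos{\left(3 s \right)}}{3} + \frac{4 s \sin{\left(3 s \right)}}{9} - \frac{2 s \cos{\left(3 s \right)}}{9} + \frac{2 \sin{\left(3 s \right)}}{27} - \frac{5 \cos{\left(3 s \right)}}{27}] = 2 s^{2} \sin{\left(3 s \right)} + \frac{2 s \sin{\left(3 s \right)}}{3} + \sin{\left(3 s \right)} = G'(s).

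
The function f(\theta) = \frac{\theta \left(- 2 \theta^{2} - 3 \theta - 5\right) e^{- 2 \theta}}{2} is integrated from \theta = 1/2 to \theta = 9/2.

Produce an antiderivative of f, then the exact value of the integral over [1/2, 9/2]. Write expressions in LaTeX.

f has the shape u'v + uv' for u = \frac{\theta^{3}}{2} + \frac{3 \theta^{2}}{2} + \frac{11 \theta}{4} + \frac{11}{8} and v = e^{- 2 \theta} — it is the derivative of the product u*v.
F(\theta) = \frac{\left(4 \theta^{3} + 12 \theta^{2} + 22 \theta + 11\right) e^{- 2 \theta}}{8} is an antiderivative of f.
Check: d/d\theta[\frac{\left(4 \theta^{3} + 12 \theta^{2} + 22 \theta + 11\right) e^{- 2 \theta}}{8}] = \frac{\left(- 2 \theta^{3} - 3 \theta^{2} - 5 \theta\right) e^{- 2 \theta}}{2}, which equals f(\theta).
F(9/2) = \frac{1435}{16 e^{9}}; F(1/2) = \frac{51}{16 e}.
Integral = F(9/2) - F(1/2) = - \frac{51}{16 e} + \frac{1435}{16 e^{9}}.

Antiderivative: F(\theta) = \frac{\left(4 \theta^{3} + 12 \theta^{2} + 22 \theta + 11\right) e^{- 2 \theta}}{8}; value = - \frac{51}{16 e} + \frac{1435}{16 e^{9}}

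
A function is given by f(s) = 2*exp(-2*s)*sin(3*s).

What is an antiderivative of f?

Any candidate F(s) must reproduce f(s) exactly when differentiated.
Check: d/ds[(-4*sin(3*s) - 6*cos(3*s))*exp(-2*s)/13] = 2*exp(-2*s)*sin(3*s) = f(s).

An antiderivative is F(s) = (-4*sin(3*s) - 6*cos(3*s))*exp(-2*s)/13.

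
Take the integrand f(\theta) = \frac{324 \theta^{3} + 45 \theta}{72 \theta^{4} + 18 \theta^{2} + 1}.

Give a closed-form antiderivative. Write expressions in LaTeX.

Whatever form F(\theta) takes, F'(\theta) = f(\theta) is non-negotiable.
Check: d/d\theta[\frac{3 \log{\left(2 \theta^{2} + \frac{1}{3} \right)}}{4} + \frac{3 \log{\left(4 \theta^{2} + \frac{1}{3} \right)}}{2}] = \frac{324 \theta^{3} + 45 \theta}{72 \theta^{4} + 18 \theta^{2} + 1} = f(\theta).

An antiderivative is F(\theta) = \frac{3 \log{\left(2 \theta^{2} + \frac{1}{3} \right)}}{4} + \frac{3 \log{\left(4 \theta^{2} + \frac{1}{3} \right)}}{2}.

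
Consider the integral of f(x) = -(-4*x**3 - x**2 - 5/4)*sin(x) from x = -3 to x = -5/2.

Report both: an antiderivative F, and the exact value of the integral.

An antiderivative F(x) passes only if d/dx[F] lands on f(x) exactly.
F(x) = -4*x**3*cos(x) + 12*x**2*sin(x) - x**2*cos(x) + 2*x*sin(x) + 24*x*cos(x) - 24*sin(x) + 3*cos(x)/4 is an antiderivative of f.
Check: d/dx[-4*x**3*cos(x) + 12*x**2*sin(x) - x**2*cos(x) + 2*x*sin(x) + 24*x*cos(x) - 24*sin(x) + 3*cos(x)/4] = 4*x**3*sin(x) + x**2*sin(x) + 5*sin(x)/4, which equals f(x).
F(-5/2) = -46*sin(5/2) - 3*cos(5/2); F(-3) = 111*cos(3)/4 - 78*sin(3).
Integral = F(-5/2) - F(-3) = -46*sin(5/2) - 3*cos(5/2) + 78*sin(3) - 111*cos(3)/4.

Antiderivative: F(x) = -4*x**3*cos(x) + 12*x**2*sin(x) - x**2*cos(x) + 2*x*sin(x) + 24*x*cos(x) - 24*sin(x) + 3*cos(x)/4; value = -46*sin(5/2) - 3*cos(5/2) + 78*sin(3) - 111*cos(3)/4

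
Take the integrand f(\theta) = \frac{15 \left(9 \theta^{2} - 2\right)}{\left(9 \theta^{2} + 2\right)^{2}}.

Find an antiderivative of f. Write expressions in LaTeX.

f has the shape u'v + uv' for u = - \frac{5 \theta}{2} and v = \frac{1}{\frac{3 \theta^{2}}{2} + \frac{1}{3}} — it is the derivative of the product u*v.
Check: d/d\theta[- \frac{15 \theta}{9 \theta^{2} + 2}] = \frac{135 \theta^{2} - 30}{81 \theta^{4} + 36 \theta^{2} + 4}, which equals f(\theta).

An antiderivative is F(\theta) = - \frac{15 \theta}{9 \theta^{2} + 2}.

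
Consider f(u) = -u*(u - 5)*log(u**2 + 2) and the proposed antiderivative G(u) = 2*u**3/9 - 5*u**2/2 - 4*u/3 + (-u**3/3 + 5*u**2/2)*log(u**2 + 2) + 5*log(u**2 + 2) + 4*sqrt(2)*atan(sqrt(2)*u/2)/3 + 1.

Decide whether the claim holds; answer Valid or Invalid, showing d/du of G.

d/du[G] = -u**2*log(u**2 + 2) + 5*u*log(u**2 + 2)
This equals f(u) exactly, so the claim holds.

Valid - the claim checks out under differentiation.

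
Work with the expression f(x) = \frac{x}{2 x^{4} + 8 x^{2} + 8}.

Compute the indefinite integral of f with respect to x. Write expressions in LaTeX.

F(x) = - \frac{1}{4 x^{2} + 8} + C

The substitution u = x^{2} + 2 works: f is exactly (dF/du)*(du/dx) for that inner function.
Check: d/dx[- \frac{1}{4 x^{2} + 8}] = \frac{x}{2 x^{4} + 8 x^{2} + 8} = f(x).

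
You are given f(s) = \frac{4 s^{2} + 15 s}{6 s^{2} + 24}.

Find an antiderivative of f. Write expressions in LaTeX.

An antiderivative is F(s) = \frac{2 s}{3} + \frac{5 \log{\left(s^{2} + 4 \right)}}{4} - \frac{4 \operatorname{atan}{\left(\frac{s}{2} \right)}}{3}.

A first test for any F(s): its s-derivative must equal f(s) identically.
Check: d/ds[\frac{2 s}{3} + \frac{5 \log{\left(s^{2} + 4 \right)}}{4} - \frac{4 \operatorname{atan}{\left(\frac{s}{2} \right)}}{3}] = \frac{4 s^{2} + 15 s}{6 s^{2} + 24} = f(s).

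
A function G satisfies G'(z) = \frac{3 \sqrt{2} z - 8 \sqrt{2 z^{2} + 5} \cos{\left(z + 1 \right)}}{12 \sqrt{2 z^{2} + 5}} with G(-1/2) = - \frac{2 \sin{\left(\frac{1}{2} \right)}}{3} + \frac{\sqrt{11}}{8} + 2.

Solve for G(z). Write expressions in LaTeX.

For G(z) to be correct, d/dz[G] must agree with the stated G'(z) identically.
A general antiderivative is \frac{\sqrt{z^{2} + \frac{5}{2}}}{4} - \frac{2 \sin{\left(z + 1 \right)}}{3} + C.
The condition gives C = - \frac{2 \sin{\left(\frac{1}{2} \right)}}{3} + \frac{\sqrt{11}}{8} + 2 - (- \frac{2 \sin{\left(\frac{1}{2} \right)}}{3} + \frac{\sqrt{11}}{8}) = 2.
So G(z) = \frac{3 \sqrt{2} \sqrt{2 z^{2} + 5} - 16 \sin{\left(z + 1 \right)} + 48}{24}.
Check: d/dz[\frac{3 \sqrt{2} \sqrt{2 z^{2} + 5} - 16 \sin{\left(z + 1 \right)} + 48}{24}] = \frac{3 \sqrt{2} z - 8 \sqrt{2 z^{2} + 5} \cos{\left(z + 1 \right)}}{12 \sqrt{2 z^{2} + 5}} = G'(z).

G(z) = \frac{3 \sqrt{2} \sqrt{2 z^{2} + 5} - 16 \sin{\left(z + 1 \right)} + 48}{24}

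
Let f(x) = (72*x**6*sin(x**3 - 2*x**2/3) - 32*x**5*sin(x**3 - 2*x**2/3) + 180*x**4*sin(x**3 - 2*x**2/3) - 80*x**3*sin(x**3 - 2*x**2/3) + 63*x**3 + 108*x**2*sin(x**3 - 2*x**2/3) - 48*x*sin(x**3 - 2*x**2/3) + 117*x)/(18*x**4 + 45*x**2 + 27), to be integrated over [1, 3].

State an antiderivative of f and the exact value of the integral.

Antiderivative: F(x) = 3*log(x**2 + 1) - 5*log(2*x**2 + 3)/4 - 4*cos(x**3 - 2*x**2/3)/3; value = -3*log(4) - 5*log(21)/4 - 4*cos(21)/3 + 4*cos(1/3)/3 + 5*log(5)/4 + 3*log(20)

An antiderivative F(x) passes only if d/dx[F] lands on f(x) exactly.
F(x) = 3*log(x**2 + 1) - 5*log(2*x**2 + 3)/4 - 4*cos(x**3 - 2*x**2/3)/3 is an antiderivative of f.
Check: d/dx[3*log(x**2 + 1) - 5*log(2*x**2 + 3)/4 - 4*cos(x**3 - 2*x**2/3)/3] = (72*x**6*sin(x**3 - 2*x**2/3) - 32*x**5*sin(x**3 - 2*x**2/3) + 180*x**4*sin(x**3 - 2*x**2/3) - 80*x**3*sin(x**3 - 2*x**2/3) + 63*x**3 + 108*x**2*sin(x**3 - 2*x**2/3) - 48*x*sin(x**3 - 2*x**2/3) + 117*x)/(18*x**4 + 45*x**2 + 27) = f(x).
F(3) = -5*log(21)/4 - 4*cos(21)/3 + 3*log(10); F(1) = -5*log(5)/4 - 4*cos(1/3)/3 + 3*log(2).
Integral = F(3) - F(1) = -3*log(4) - 5*log(21)/4 - 4*cos(21)/3 + 4*cos(1/3)/3 + 5*log(5)/4 + 3*log(20).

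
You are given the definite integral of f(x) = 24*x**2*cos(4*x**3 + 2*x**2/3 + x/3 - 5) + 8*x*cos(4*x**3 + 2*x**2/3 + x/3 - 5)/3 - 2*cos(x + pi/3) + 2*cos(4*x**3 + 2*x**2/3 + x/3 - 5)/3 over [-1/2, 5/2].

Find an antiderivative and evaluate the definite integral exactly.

Antiderivative: F(x) = 2*(-sin(x + pi/3) + sin(4*x**3 + 2*x**2/3 + x/3 - 5)); value = 2*sin(11/2) + 2*sin(125/2) - 2*sin(pi/3 + 5/2) + 2*cos(1/2 + pi/6)

Integrate term by term and add the pieces.
F(x) = 2*(-sin(x + pi/3) + sin(4*x**3 + 2*x**2/3 + x/3 - 5)) is an antiderivative of f.
Check: d/dx[2*(-sin(x + pi/3) + sin(4*x**3 + 2*x**2/3 + x/3 - 5))] = 24*x**2*cos(4*x**3 + 2*x**2/3 + x/3 - 5) + 8*x*cos(4*x**3 + 2*x**2/3 + x/3 - 5)/3 - 2*cos(x + pi/3) + 2*cos(4*x**3 + 2*x**2/3 + x/3 - 5)/3 = f(x).
F(5/2) = 2*sin(125/2) - 2*sin(pi/3 + 5/2); F(-1/2) = -2*cos(1/2 + pi/6) - 2*sin(11/2).
Integral = F(5/2) - F(-1/2) = 2*sin(11/2) + 2*sin(125/2) - 2*sin(pi/3 + 5/2) + 2*cos(1/2 + pi/6).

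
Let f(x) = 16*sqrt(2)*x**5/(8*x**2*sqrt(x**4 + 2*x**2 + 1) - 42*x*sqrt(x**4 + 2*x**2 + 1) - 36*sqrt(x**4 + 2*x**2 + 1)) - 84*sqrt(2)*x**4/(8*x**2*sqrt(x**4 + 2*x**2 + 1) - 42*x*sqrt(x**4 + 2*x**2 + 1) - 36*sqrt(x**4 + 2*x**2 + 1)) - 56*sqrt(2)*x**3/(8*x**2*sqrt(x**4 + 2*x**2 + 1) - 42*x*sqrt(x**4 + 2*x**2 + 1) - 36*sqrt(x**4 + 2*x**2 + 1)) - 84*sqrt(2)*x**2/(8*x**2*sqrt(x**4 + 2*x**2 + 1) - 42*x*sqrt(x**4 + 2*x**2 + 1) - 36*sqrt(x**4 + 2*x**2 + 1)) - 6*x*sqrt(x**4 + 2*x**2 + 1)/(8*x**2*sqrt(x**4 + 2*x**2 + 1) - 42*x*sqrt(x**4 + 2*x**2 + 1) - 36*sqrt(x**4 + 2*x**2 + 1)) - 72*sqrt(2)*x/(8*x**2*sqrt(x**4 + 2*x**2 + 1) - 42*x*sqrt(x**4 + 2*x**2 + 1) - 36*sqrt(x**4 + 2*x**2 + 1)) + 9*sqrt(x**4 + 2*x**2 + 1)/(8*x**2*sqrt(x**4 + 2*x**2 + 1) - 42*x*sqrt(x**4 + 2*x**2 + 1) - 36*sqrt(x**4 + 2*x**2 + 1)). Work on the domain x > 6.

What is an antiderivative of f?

An antiderivative is F(x) = sqrt(2*x**4 + 4*x**2 + 2) - log(x - 6)/2 - log(2*x + 3/2)/4.

Integrate term by term and add the pieces.
Check: d/dx[sqrt(2*x**4 + 4*x**2 + 2) - log(x - 6)/2 - log(2*x + 3/2)/4] = (16*sqrt(2)*x**5 - 84*sqrt(2)*x**4 - 56*sqrt(2)*x**3 - 84*sqrt(2)*x**2 - 6*x*sqrt(x**4 + 2*x**2 + 1) - 72*sqrt(2)*x + 9*sqrt(x**4 + 2*x**2 + 1))/(8*x**2*sqrt(x**4 + 2*x**2 + 1) - 42*x*sqrt(x**4 + 2*x**2 + 1) - 36*sqrt(x**4 + 2*x**2 + 1)), which equals f(x).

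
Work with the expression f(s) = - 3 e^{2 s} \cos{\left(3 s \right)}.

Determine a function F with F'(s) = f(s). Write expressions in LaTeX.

Whatever form F(s) takes, F'(s) = f(s) is non-negotiable.
Check: d/ds[- \frac{9 e^{2 s} \sin{\left(3 s \right)}}{13} - \frac{6 e^{2 s} \cos{\left(3 s \right)}}{13}] = - 3 e^{2 s} \cos{\left(3 s \right)} = f(s).

An antiderivative is F(s) = - \frac{9 e^{2 s} \sin{\left(3 s \right)}}{13} - \frac{6 e^{2 s} \cos{\left(3 s \right)}}{13}.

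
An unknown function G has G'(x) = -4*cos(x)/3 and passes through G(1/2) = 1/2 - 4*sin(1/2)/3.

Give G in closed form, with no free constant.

Differentiate the proposed G(x) back; it has to land on the given G'(x).
A general antiderivative is -4*sin(x)/3 + C.
The condition gives C = 1/2 - 4*sin(1/2)/3 - (-4*sin(1/2)/3) = 1/2.
So G(x) = -(8*sin(x) - 3)/6.
Check: d/dx[-(8*sin(x) - 3)/6] = -4*cos(x)/3 = G'(x).

G(x) = -(8*sin(x) - 3)/6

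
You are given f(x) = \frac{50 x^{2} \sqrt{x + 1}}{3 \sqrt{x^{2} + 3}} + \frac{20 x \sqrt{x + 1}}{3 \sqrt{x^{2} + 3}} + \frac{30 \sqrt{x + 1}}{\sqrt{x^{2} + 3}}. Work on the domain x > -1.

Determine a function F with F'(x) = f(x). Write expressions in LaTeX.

An antiderivative is F(x) = \frac{20 x \sqrt{x + 1} \sqrt{x^{2} + 3}}{3} + \frac{20 \sqrt{x + 1} \sqrt{x^{2} + 3}}{3}.

Recognize the product-rule pattern: f = u'v + uv' with u = \frac{20 \left(x + 1\right)^{\frac{3}{2}}}{3}, v = \sqrt{x^{2} + 3}, so integration by parts undoes it.
Check: d/dx[\frac{20 x \sqrt{x + 1} \sqrt{x^{2} + 3}}{3} + \frac{20 \sqrt{x + 1} \sqrt{x^{2} + 3}}{3}] = \frac{50 x^{3} + 70 x^{2} + 110 x + 90}{3 \sqrt{x + 1} \sqrt{x^{2} + 3}}, which equals f(x).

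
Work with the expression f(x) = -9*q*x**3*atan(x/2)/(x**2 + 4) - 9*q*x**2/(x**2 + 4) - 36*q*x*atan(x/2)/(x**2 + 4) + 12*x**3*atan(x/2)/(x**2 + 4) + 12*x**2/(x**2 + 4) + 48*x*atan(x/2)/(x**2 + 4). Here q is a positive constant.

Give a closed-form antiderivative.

An antiderivative is F(x) = 3*x**2*(4 - 3*q)*atan(x/2)/2.

f has the shape u'v + uv' for u = -9*q*x**2/2 + 6*x**2 and v = atan(x/2) — it is the derivative of the product u*v.
Check: d/dx[3*x**2*(4 - 3*q)*atan(x/2)/2] = (-9*q*x**3*atan(x/2) - 9*q*x**2 - 36*q*x*atan(x/2) + 12*x**3*atan(x/2) + 12*x**2 + 48*x*atan(x/2))/(x**2 + 4), which equals f(x).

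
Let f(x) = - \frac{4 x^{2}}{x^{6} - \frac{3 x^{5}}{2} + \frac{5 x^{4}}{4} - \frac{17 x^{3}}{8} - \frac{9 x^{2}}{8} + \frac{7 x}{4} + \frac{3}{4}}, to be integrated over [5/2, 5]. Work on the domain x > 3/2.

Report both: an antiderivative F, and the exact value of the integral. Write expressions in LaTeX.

The denominator factors as \left(x - 1\right) \left(2 x - 3\right) \left(2 x + 1\right)^{2} \left(x^{2} + 2\right); partial fractions split f into directly integrable pieces: - \frac{64 \left(31 x - 47\right)}{4131 \left(x^{2} + 2\right)} + \frac{172}{243 \left(2 x + 1\right)} - \frac{16}{27 \left(2 x + 1\right)^{2}} - \frac{36}{17 \left(2 x - 3\right)} + \frac{32}{27 \left(x - 1\right)}.
F(x) = - \frac{18 \log{\left(x - \frac{3}{2} \right)}}{17} + \frac{32 \log{\left(x - 1 \right)}}{27} + \frac{86 \log{\left(x + \frac{1}{2} \right)}}{243} - \frac{992 \log{\left(x^{2} + 2 \right)}}{4131} + \frac{1504 \sqrt{2} \operatorname{atan}{\left(\frac{\sqrt{2} x}{2} \right)}}{4131} + \frac{32}{216 x + 108} is an antiderivative of f.
Check: d/dx[- \frac{18 \log{\left(x - \frac{3}{2} \right)}}{17} + \frac{32 \log{\left(x - 1 \right)}}{27} + \frac{86 \log{\left(x + \frac{1}{2} \right)}}{243} - \frac{992 \log{\left(x^{2} + 2 \right)}}{4131} + \frac{1504 \sqrt{2} \operatorname{atan}{\left(\frac{\sqrt{2} x}{2} \right)}}{4131} + \frac{32}{216 x + 108}] = - \frac{32 x^{2}}{8 x^{6} - 12 x^{5} + 10 x^{4} - 17 x^{3} - 9 x^{2} + 14 x + 6}, which equals f(x).
F(5) = - \frac{18 \log{\left(\frac{7}{2} \right)}}{17} - \frac{992 \log{\left(27 \right)}}{4131} + \frac{8}{297} + \frac{86 \log{\left(\frac{11}{2} \right)}}{243} + \frac{1504 \sqrt{2} \operatorname{atan}{\left(\frac{5 \sqrt{2}}{2} \right)}}{4131} + \frac{32 \log{\left(4 \right)}}{27}; F(5/2) = - \frac{992 \log{\left(\frac{33}{4} \right)}}{4131} + \frac{4}{81} + \frac{86 \log{\left(3 \right)}}{243} + \frac{32 \log{\left(\frac{3}{2} \right)}}{27} + \frac{1504 \sqrt{2} \operatorname{atan}{\left(\frac{5 \sqrt{2}}{4} \right)}}{4131}.
Integral = F(5) - F(5/2) = - \frac{18 \log{\left(\frac{7}{2} \right)}}{17} - \frac{992 \log{\left(27 \right)}}{4131} - \frac{1504 \sqrt{2} \operatorname{atan}{\left(\frac{5 \sqrt{2}}{4} \right)}}{4131} - \frac{32 \log{\left(\frac{3}{2} \right)}}{27} - \frac{86 \log{\left(3 \right)}}{243} - \frac{20}{891} + \frac{992 \log{\left(\frac{33}{4} \right)}}{4131} + \frac{86 \log{\left(\frac{11}{2} \right)}}{243} + \frac{1504 \sqrt{2} \operatorname{atan}{\left(\frac{5 \sqrt{2}}{2} \right)}}{4131} + \frac{32 \log{\left(4 \right)}}{27}.

Antiderivative: F(x) = - \frac{18 \log{\left(x - \frac{3}{2} \right)}}{17} + \frac{32 \log{\left(x - 1 \right)}}{27} + \frac{86 \log{\left(x + \frac{1}{2} \right)}}{243} - \frac{992 \log{\left(x^{2} + 2 \right)}}{4131} + \frac{1504 \sqrt{2} \operatorname{atan}{\left(\frac{\sqrt{2} x}{2} \right)}}{4131} + \frac{32}{216 x + 108}; value = - \frac{18 \log{\left(\frac{7}{2} \right)}}{17} - \frac{992 \log{\left(27 \right)}}{4131} - \frac{1504 \sqrt{2} \operatorname{atan}{\left(\frac{5 \sqrt{2}}{4} \right)}}{4131} - \frac{32 \log{\left(\frac{3}{2} \right)}}{27} - \frac{86 \log{\left(3 \right)}}{243} - \frac{20}{891} + \frac{992 \log{\left(\frac{33}{4} \right)}}{4131} + \frac{86 \log{\left(\frac{11}{2} \right)}}{243} + \frac{1504 \sqrt{2} \operatorname{atan}{\left(\frac{5 \sqrt{2}}{2} \right)}}{4131} + \frac{32 \log{\left(4 \right)}}{27}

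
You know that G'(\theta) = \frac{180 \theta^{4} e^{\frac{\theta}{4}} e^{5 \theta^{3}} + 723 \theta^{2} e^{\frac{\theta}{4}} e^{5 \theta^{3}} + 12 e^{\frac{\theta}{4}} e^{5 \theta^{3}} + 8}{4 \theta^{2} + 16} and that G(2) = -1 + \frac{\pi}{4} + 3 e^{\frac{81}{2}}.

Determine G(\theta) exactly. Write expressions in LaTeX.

G(\theta) = 3 e^{5 \theta^{3} + \frac{\theta}{4}} + \operatorname{atan}{\left(\frac{\theta}{2} \right)} - 1

Check a candidate G(\theta) by differentiating: d/d\theta[G] must match the given G'(\theta).
A general antiderivative is 3 e^{5 \theta^{3} + \frac{\theta}{4}} + \operatorname{atan}{\left(\frac{\theta}{2} \right)} + C.
The condition gives C = -1 + \frac{\pi}{4} + 3 e^{\frac{81}{2}} - (\frac{\pi}{4} + 3 e^{\frac{81}{2}}) = -1.
So G(\theta) = 3 e^{5 \theta^{3} + \frac{\theta}{4}} + \operatorname{atan}{\left(\frac{\theta}{2} \right)} - 1.
Check: d/d\theta[3 e^{5 \theta^{3} + \frac{\theta}{4}} + \operatorname{atan}{\left(\frac{\theta}{2} \right)} - 1] = \frac{180 \theta^{4} e^{\frac{\theta}{4}} e^{5 \theta^{3}} + 723 \theta^{2} e^{\frac{\theta}{4}} e^{5 \theta^{3}} + 12 e^{\frac{\theta}{4}} e^{5 \theta^{3}} + 8}{4 \theta^{2} + 16} = G'(\theta).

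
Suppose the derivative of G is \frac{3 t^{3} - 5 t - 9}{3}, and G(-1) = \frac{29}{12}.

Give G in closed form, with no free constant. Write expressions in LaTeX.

Check a candidate G(t) by differentiating: d/dt[G] must match the given G'(t).
A general antiderivative is \frac{t^{4}}{4} - \frac{5 t^{2}}{6} - 3 t + C.
The condition gives C = \frac{29}{12} - (\frac{29}{12}) = 0.
So G(t) = \frac{t^{4}}{4} - \frac{5 t^{2}}{6} - 3 t.
Check: d/dt[\frac{t^{4}}{4} - \frac{5 t^{2}}{6} - 3 t] = t^{3} - \frac{5 t}{3} - 3, which equals G'(t).

G(t) = \frac{t^{4}}{4} - \frac{5 t^{2}}{6} - 3 t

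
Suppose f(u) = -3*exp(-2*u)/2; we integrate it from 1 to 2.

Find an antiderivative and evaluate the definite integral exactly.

Antiderivative: F(u) = 3*exp(-2*u)/4; value = -3*exp(-2)/4 + 3*exp(-4)/4

A candidate is checked by its d/du: the result must match f(u).
F(u) = 3*exp(-2*u)/4 is an antiderivative of f.
Check: d/du[3*exp(-2*u)/4] = -3*exp(-2*u)/2 = f(u).
F(2) = 3*exp(-4)/4; F(1) = 3*exp(-2)/4.
Integral = F(2) - F(1) = -3*exp(-2)/4 + 3*exp(-4)/4.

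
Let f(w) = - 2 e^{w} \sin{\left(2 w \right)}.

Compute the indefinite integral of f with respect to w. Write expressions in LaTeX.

For F(w) to be correct the identity F'(w) - f(w) = 0 must hold.
Check: d/dw[- \frac{2 e^{w} \sin{\left(2 w \right)}}{5} + \frac{4 e^{w} \cos{\left(2 w \right)}}{5}] = - 2 e^{w} \sin{\left(2 w \right)} = f(w).

F(w) = - \frac{2 e^{w} \sin{\left(2 w \right)}}{5} + \frac{4 e^{w} \cos{\left(2 w \right)}}{5} + C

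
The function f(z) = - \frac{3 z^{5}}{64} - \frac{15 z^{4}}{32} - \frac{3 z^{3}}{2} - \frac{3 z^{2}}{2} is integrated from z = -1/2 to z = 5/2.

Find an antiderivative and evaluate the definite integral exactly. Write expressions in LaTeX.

The substitution u = \frac{z^{2}}{4} + z works: f is exactly (dF/du)*(du/dz) for that inner function.
F(z) = - \frac{z^{3} \left(z + 4\right)^{3}}{128} is an antiderivative of f.
Check: d/dz[- \frac{z^{3} \left(z + 4\right)^{3}}{128}] = - \frac{3 z^{5}}{64} - \frac{15 z^{4}}{32} - \frac{3 z^{3}}{2} - \frac{3 z^{2}}{2} = f(z).
F(5/2) = - \frac{274625}{8192}; F(-1/2) = \frac{343}{8192}.
Integral = F(5/2) - F(-1/2) = - \frac{34371}{1024}.

Antiderivative: F(z) = - \frac{z^{3} \left(z + 4\right)^{3}}{128}; value = - \frac{34371}{1024}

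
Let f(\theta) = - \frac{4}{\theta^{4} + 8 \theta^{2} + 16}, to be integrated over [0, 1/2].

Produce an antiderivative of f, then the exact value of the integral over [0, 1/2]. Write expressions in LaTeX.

Whatever form F(\theta) takes, F'(\theta) = f(\theta) is non-negotiable.
F(\theta) = - \frac{4 \theta}{8 \theta^{2} + 32} - \frac{\operatorname{atan}{\left(\frac{\theta}{2} \right)}}{4} is an antiderivative of f.
Check: d/d\theta[- \frac{4 \theta}{8 \theta^{2} + 32} - \frac{\operatorname{atan}{\left(\frac{\theta}{2} \right)}}{4}] = - \frac{4}{\theta^{4} + 8 \theta^{2} + 16} = f(\theta).
F(1/2) = - \frac{\operatorname{atan}{\left(\frac{1}{4} \right)}}{4} - \frac{1}{17}; F(0) = 0.
Integral = F(1/2) - F(0) = - \frac{\operatorname{atan}{\left(\frac{1}{4} \right)}}{4} - \frac{1}{17}.

Antiderivative: F(\theta) = - \frac{4 \theta}{8 \theta^{2} + 32} - \frac{\operatorname{atan}{\left(\frac{\theta}{2} \right)}}{4}; value = - \frac{\operatorname{atan}{\left(\frac{1}{4} \right)}}{4} - \frac{1}{17}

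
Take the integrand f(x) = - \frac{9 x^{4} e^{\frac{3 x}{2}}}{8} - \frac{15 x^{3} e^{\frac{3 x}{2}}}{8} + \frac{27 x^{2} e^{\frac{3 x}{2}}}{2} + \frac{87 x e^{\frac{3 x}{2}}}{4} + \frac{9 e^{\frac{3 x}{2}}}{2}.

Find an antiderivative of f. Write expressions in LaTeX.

Recognize the product-rule pattern: f = u'v + uv' with u = - \frac{3 x^{4}}{4} + \frac{3 x^{3}}{4} + \frac{15 x^{2}}{2} + \frac{9 x}{2}, v = e^{\frac{3 x}{2}}, so integration by parts undoes it.
Check: d/dx[- \frac{3 x \left(x^{3} - x^{2} - 10 x - 6\right) e^{\frac{3 x}{2}}}{4}] = - \frac{9 x^{4} e^{\frac{3 x}{2}}}{8} - \frac{15 x^{3} e^{\frac{3 x}{2}}}{8} + \frac{27 x^{2} e^{\frac{3 x}{2}}}{2} + \frac{87 x e^{\frac{3 x}{2}}}{4} + \frac{9 e^{\frac{3 x}{2}}}{2} = f(x).

An antiderivative is F(x) = - \frac{3 x \left(x^{3} - x^{2} - 10 x - 6\right) e^{\frac{3 x}{2}}}{4}.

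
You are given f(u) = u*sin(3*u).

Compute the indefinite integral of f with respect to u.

F(u) = (-3*u*cos(3*u) + sin(3*u))/9 + C

For F(u) to be correct the identity F'(u) - f(u) = 0 must hold.
Check: d/du[(-3*u*cos(3*u) + sin(3*u))/9] = u*sin(3*u) = f(u).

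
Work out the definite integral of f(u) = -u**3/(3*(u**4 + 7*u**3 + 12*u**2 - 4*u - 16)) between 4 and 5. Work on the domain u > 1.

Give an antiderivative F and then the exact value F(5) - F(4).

Factor the denominator (3*(u - 1)*(u + 2)**2*(u + 4)) and decompose: f = -16/(15*(u + 4)) + 20/(27*(u + 2)) - 4/(9*(u + 2)**2) - 1/(135*(u - 1)); each piece integrates to a log, atan, or power term.
F(u) = -log(u - 1)/135 + 20*log(u + 2)/27 - 16*log(u + 4)/15 + 4/(9*u + 18) is an antiderivative of f.
Check: d/du[-log(u - 1)/135 + 20*log(u + 2)/27 - 16*log(u + 4)/15 + 4/(9*u + 18)] = -u**3/(3*u**4 + 21*u**3 + 36*u**2 - 12*u - 48), which equals f(u).
F(5) = -16*log(9)/15 - log(4)/135 + 4/63 + 20*log(7)/27; F(4) = -16*log(8)/15 - log(3)/135 + 2/27 + 20*log(6)/27.
Integral = F(5) - F(4) = -16*log(9)/15 - 20*log(6)/27 - 2/189 - log(4)/135 + log(3)/135 + 20*log(7)/27 + 16*log(8)/15.

Antiderivative: F(u) = -log(u - 1)/135 + 20*log(u + 2)/27 - 16*log(u + 4)/15 + 4/(9*u + 18); value = -16*log(9)/15 - 20*log(6)/27 - 2/189 - log(4)/135 + log(3)/135 + 20*log(7)/27 + 16*log(8)/15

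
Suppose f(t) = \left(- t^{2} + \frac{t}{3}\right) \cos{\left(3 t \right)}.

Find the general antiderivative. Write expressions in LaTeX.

Since d/dt undoes antidifferentiation here, F'(t) = f(t) is required of F(t).
Check: d/dt[- \frac{t^{2} \sin{\left(3 t \right)}}{3} + \frac{t \sin{\left(3 t \right)}}{9} - \frac{2 t \cos{\left(3 t \right)}}{9} + \frac{2 \sin{\left(3 t \right)}}{27} + \frac{\cos{\left(3 t \right)}}{27}] = - t^{2} \cos{\left(3 t \right)} + \frac{t \cos{\left(3 t \right)}}{3}, which equals f(t).

F(t) = - \frac{t^{2} \sin{\left(3 t \right)}}{3} + \frac{t \sin{\left(3 t \right)}}{9} - \frac{2 t \cos{\left(3 t \right)}}{9} + \frac{2 \sin{\left(3 t \right)}}{27} + \frac{\cos{\left(3 t \right)}}{27} + C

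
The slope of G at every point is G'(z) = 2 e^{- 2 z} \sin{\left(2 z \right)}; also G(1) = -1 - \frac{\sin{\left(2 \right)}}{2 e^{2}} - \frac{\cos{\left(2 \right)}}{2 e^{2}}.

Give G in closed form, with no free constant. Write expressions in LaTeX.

A candidate passes only if d/dz[G] lands on the given G'(z) exactly.
A general antiderivative is - \frac{e^{- 2 z} \sin{\left(2 z \right)}}{2} - \frac{e^{- 2 z} \cos{\left(2 z \right)}}{2} + C.
The condition gives C = -1 - \frac{\sin{\left(2 \right)}}{2 e^{2}} - \frac{\cos{\left(2 \right)}}{2 e^{2}} - (- \frac{\sin{\left(2 \right)}}{2 e^{2}} - \frac{\cos{\left(2 \right)}}{2 e^{2}}) = -1.
So G(z) = - \frac{\left(2 e^{2 z} + \sin{\left(2 z \right)} + \cos{\left(2 z \right)}\right) e^{- 2 z}}{2}.
Check: d/dz[- \frac{\left(2 e^{2 z} + \sin{\left(2 z \right)} + \cos{\left(2 z \right)}\right) e^{- 2 z}}{2}] = 2 e^{- 2 z} \sin{\left(2 z \right)} = G'(z).

G(z) = - \frac{\left(2 e^{2 z} + \sin{\left(2 z \right)} + \cos{\left(2 z \right)}\right) e^{- 2 z}}{2}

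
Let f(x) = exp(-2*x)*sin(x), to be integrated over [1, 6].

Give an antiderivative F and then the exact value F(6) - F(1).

A first test for any F(x): its x-derivative must equal f(x) identically.
F(x) = -2*exp(-2*x)*sin(x)/5 - exp(-2*x)*cos(x)/5 is an antiderivative of f.
Check: d/dx[-2*exp(-2*x)*sin(x)/5 - exp(-2*x)*cos(x)/5] = exp(-2*x)*sin(x) = f(x).
F(6) = -exp(-12)*cos(6)/5 - 2*exp(-12)*sin(6)/5; F(1) = -2*exp(-2)*sin(1)/5 - exp(-2)*cos(1)/5.
Integral = F(6) - F(1) = -exp(-12)*cos(6)/5 - 2*exp(-12)*sin(6)/5 + exp(-2)*cos(1)/5 + 2*exp(-2)*sin(1)/5.

Antiderivative: F(x) = -2*exp(-2*x)*sin(x)/5 - exp(-2*x)*cos(x)/5; value = -exp(-12)*cos(6)/5 - 2*exp(-12)*sin(6)/5 + exp(-2)*cos(1)/5 + 2*exp(-2)*sin(1)/5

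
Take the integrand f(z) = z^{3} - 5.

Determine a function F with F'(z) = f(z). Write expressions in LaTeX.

Check any antiderivative F(z) by computing F'(z) and comparing it with f(z).
Check: d/dz[\frac{z^{4}}{4} - 5 z] = z^{3} - 5 = f(z).

An antiderivative is F(z) = \frac{z^{4}}{4} - 5 z.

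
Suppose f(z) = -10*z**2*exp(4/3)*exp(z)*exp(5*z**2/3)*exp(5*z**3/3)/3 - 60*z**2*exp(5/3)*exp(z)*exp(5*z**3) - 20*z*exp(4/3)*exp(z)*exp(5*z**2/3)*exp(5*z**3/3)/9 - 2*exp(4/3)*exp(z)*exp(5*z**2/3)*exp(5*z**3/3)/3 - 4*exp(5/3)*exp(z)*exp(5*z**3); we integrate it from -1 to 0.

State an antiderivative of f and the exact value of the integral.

Antiderivative: F(z) = -2*exp(4/3)*exp(z)*exp(5*z**2/3)*exp(5*z**3/3)/3 - 4*exp(5/3)*exp(z)*exp(5*z**3); value = -4*exp(5/3) - 2*exp(4/3)/3 + 4*exp(-13/3) + 2*exp(1/3)/3

Integrate term by term and add the pieces.
F(z) = -2*exp(4/3)*exp(z)*exp(5*z**2/3)*exp(5*z**3/3)/3 - 4*exp(5/3)*exp(z)*exp(5*z**3) is an antiderivative of f.
Check: d/dz[-2*exp(4/3)*exp(z)*exp(5*z**2/3)*exp(5*z**3/3)/3 - 4*exp(5/3)*exp(z)*exp(5*z**3)] = -10*z**2*exp(4/3)*exp(z)*exp(5*z**2/3)*exp(5*z**3/3)/3 - 60*z**2*exp(5/3)*exp(z)*exp(5*z**3) - 20*z*exp(4/3)*exp(z)*exp(5*z**2/3)*exp(5*z**3/3)/9 - 2*exp(4/3)*exp(z)*exp(5*z**2/3)*exp(5*z**3/3)/3 - 4*exp(5/3)*exp(z)*exp(5*z**3) = f(z).
F(0) = -4*exp(5/3) - 2*exp(4/3)/3; F(-1) = -2*exp(1/3)/3 - 4*exp(-13/3).
Integral = F(0) - F(-1) = -4*exp(5/3) - 2*exp(4/3)/3 + 4*exp(-13/3) + 2*exp(1/3)/3.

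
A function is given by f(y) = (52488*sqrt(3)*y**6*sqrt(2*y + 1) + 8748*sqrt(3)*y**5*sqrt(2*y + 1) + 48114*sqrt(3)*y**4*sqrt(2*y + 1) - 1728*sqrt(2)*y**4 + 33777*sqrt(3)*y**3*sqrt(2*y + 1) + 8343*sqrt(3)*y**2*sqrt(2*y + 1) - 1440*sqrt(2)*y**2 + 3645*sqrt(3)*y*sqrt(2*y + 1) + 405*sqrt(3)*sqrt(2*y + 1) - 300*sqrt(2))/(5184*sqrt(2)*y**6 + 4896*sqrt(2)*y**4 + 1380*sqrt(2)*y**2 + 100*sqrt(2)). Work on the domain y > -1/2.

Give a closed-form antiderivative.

Since d/dy undoes antidifferentiation here, F'(y) = f(y) is required of F(y).
Check: d/dy[(324*sqrt(3)*y**3*sqrt(2*y + 1) + 324*sqrt(3)*y**2*sqrt(2*y + 1) - 48*sqrt(2)*y**2*atan(3*y) + 81*sqrt(3)*y*sqrt(2*y + 1) - 20*sqrt(2)*atan(3*y))/(48*sqrt(2)*y**2 + 20*sqrt(2))] = (104976*sqrt(6)*y**7 + 69984*sqrt(6)*y**6 + 104976*sqrt(6)*y**5 - 3456*y**4*sqrt(2*y + 1) + 115668*sqrt(6)*y**4 + 50463*sqrt(6)*y**3 - 2880*y**2*sqrt(2*y + 1) + 15633*sqrt(6)*y**2 + 4455*sqrt(6)*y - 600*sqrt(2*y + 1) + 405*sqrt(6))/(10368*y**6*sqrt(2*y + 1) + 9792*y**4*sqrt(2*y + 1) + 2760*y**2*sqrt(2*y + 1) + 200*sqrt(2*y + 1)), which equals f(y).

An antiderivative is F(y) = (324*sqrt(3)*y**3*sqrt(2*y + 1) + 324*sqrt(3)*y**2*sqrt(2*y + 1) - 48*sqrt(2)*y**2*atan(3*y) + 81*sqrt(3)*y*sqrt(2*y + 1) - 20*sqrt(2)*atan(3*y))/(48*sqrt(2)*y**2 + 20*sqrt(2)).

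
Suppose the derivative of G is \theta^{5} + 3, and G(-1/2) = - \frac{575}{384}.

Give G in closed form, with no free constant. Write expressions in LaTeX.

G(\theta) = \frac{\theta \left(\theta^{5} + 18\right)}{6}

A candidate passes only if d/d\theta[G] lands on the given G'(\theta) exactly.
A general antiderivative is \frac{\theta^{6}}{6} + 3 \theta + C.
The condition gives C = - \frac{575}{384} - (- \frac{575}{384}) = 0.
So G(\theta) = \frac{\theta \left(\theta^{5} + 18\right)}{6}.
Check: d/d\theta[\frac{\theta \left(\theta^{5} + 18\right)}{6}] = \theta^{5} + 3 = G'(\theta).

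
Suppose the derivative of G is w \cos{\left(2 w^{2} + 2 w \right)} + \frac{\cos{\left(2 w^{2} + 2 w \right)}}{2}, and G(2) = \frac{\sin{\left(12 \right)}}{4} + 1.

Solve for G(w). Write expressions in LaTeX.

G(w) = \frac{\sin{\left(2 w^{2} + 2 w \right)}}{4} + 1

G'(w) matches the chain-rule pattern g'(h)*h' with inner function h(w) = 2 w^{2} + 2 w; substituting u = h(w) collapses the integral.
A general antiderivative is \frac{\sin{\left(2 w^{2} + 2 w \right)}}{4} + C.
The condition gives C = \frac{\sin{\left(12 \right)}}{4} + 1 - (\frac{\sin{\left(12 \right)}}{4}) = 1.
So G(w) = \frac{\sin{\left(2 w^{2} + 2 w \right)}}{4} + 1.
Check: d/dw[\frac{\sin{\left(2 w^{2} + 2 w \right)}}{4} + 1] = w \cos{\left(2 w^{2} + 2 w \right)} + \frac{\cos{\left(2 w^{2} + 2 w \right)}}{2} = G'(w).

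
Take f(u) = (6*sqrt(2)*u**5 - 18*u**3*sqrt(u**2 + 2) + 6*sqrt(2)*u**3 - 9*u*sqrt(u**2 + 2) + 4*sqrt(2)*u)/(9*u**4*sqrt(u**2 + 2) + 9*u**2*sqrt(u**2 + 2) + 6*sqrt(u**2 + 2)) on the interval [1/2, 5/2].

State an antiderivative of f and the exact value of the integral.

Antiderivative: F(u) = 2*sqrt(2*u**2 + 4)/3 - log(u**4 + u**2 + 2/3)/2; value = -log(2207/48)/2 - sqrt(2) + log(47/48)/2 + sqrt(66)/3

Recover f(u) by differentiating a candidate F(u); any mismatch rules it out.
F(u) = 2*sqrt(2*u**2 + 4)/3 - log(u**4 + u**2 + 2/3)/2 is an antiderivative of f.
Check: d/du[2*sqrt(2*u**2 + 4)/3 - log(u**4 + u**2 + 2/3)/2] = (6*sqrt(2)*u**5 - 18*u**3*sqrt(u**2 + 2) + 6*sqrt(2)*u**3 - 9*u*sqrt(u**2 + 2) + 4*sqrt(2)*u)/(9*u**4*sqrt(u**2 + 2) + 9*u**2*sqrt(u**2 + 2) + 6*sqrt(u**2 + 2)) = f(u).
F(5/2) = -log(2207/48)/2 + sqrt(66)/3; F(1/2) = -log(47/48)/2 + sqrt(2).
Integral = F(5/2) - F(1/2) = -log(2207/48)/2 - sqrt(2) + log(47/48)/2 + sqrt(66)/3.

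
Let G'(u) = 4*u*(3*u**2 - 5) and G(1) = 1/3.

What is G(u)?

G'(u) matches the chain-rule pattern g'(h)*h' with inner function h(u) = u**2 - 5/3; substituting w = h(u) collapses the integral.
A general antiderivative is 3*(u**2 - 5/3)**2 + C.
The condition gives C = 1/3 - (4/3) = -1.
So G(u) = 3*u**4 - 10*u**2 + 22/3.
Check: d/du[3*u**4 - 10*u**2 + 22/3] = 12*u**3 - 20*u, which equals G'(u).

G(u) = 3*u**4 - 10*u**2 + 22/3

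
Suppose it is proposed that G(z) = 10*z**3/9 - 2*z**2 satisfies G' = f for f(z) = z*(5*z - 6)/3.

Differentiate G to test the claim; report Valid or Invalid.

Invalid: d/dz[G] - f = 5*z**2/3 - 2*z, which is not 0.

d/dz[G] = 10*z**2/3 - 4*z
d/dz[G] - f(z) = 5*z**2/3 - 2*z != 0.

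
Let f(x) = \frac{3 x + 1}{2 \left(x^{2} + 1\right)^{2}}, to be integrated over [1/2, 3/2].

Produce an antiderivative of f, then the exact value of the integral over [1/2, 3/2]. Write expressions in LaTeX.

Recover f(x) by differentiating a candidate F(x); any mismatch rules it out.
F(x) = \frac{x^{2} \operatorname{atan}{\left(x \right)} + x + \operatorname{atan}{\left(x \right)} - 3}{4 x^{2} + 4} is an antiderivative of f.
Check: d/dx[\frac{x^{2} \operatorname{atan}{\left(x \right)} + x + \operatorname{atan}{\left(x \right)} - 3}{4 x^{2} + 4}] = \frac{3 x + 1}{2 x^{4} + 4 x^{2} + 2}, which equals f(x).
F(3/2) = - \frac{3}{26} + \frac{\operatorname{atan}{\left(\frac{3}{2} \right)}}{4}; F(1/2) = - \frac{1}{2} + \frac{\operatorname{atan}{\left(\frac{1}{2} \right)}}{4}.
Integral = F(3/2) - F(1/2) = - \frac{\operatorname{atan}{\left(\frac{1}{2} \right)}}{4} + \frac{\operatorname{atan}{\left(\frac{3}{2} \right)}}{4} + \frac{5}{13}.

Antiderivative: F(x) = \frac{x^{2} \operatorname{atan}{\left(x \right)} + x + \operatorname{atan}{\left(x \right)} - 3}{4 x^{2} + 4}; value = - \frac{\operatorname{atan}{\left(\frac{1}{2} \right)}}{4} + \frac{\operatorname{atan}{\left(\frac{3}{2} \right)}}{4} + \frac{5}{13}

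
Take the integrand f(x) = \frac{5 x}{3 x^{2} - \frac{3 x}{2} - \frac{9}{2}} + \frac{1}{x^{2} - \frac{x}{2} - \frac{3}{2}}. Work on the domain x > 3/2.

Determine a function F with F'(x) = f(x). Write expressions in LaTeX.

An antiderivative is F(x) = \frac{7 \log{\left(x - \frac{3}{2} \right)}}{5} + \frac{4 \log{\left(x + 1 \right)}}{15}.

Factor the denominator (3 \left(x + 1\right) \left(2 x - 3\right)) and decompose: f = \frac{14}{5 \left(2 x - 3\right)} + \frac{4}{15 \left(x + 1\right)}; each piece integrates to a log, atan, or power term.
Check: d/dx[\frac{7 \log{\left(x - \frac{3}{2} \right)}}{5} + \frac{4 \log{\left(x + 1 \right)}}{15}] = \frac{10 x + 6}{6 x^{2} - 3 x - 9}, which equals f(x).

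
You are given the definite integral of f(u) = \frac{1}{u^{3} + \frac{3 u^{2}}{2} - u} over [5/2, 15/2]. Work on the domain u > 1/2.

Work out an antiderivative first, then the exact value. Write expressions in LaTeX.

Antiderivative: F(u) = - \log{\left(u \right)} + \frac{4 \log{\left(u - \frac{1}{2} \right)}}{5} + \frac{\log{\left(u + 2 \right)}}{5}; value = - \log{\left(\frac{15}{2} \right)} - \frac{4 \log{\left(2 \right)}}{5} - \frac{\log{\left(\frac{9}{2} \right)}}{5} + \frac{\log{\left(\frac{19}{2} \right)}}{5} + \log{\left(\frac{5}{2} \right)} + \frac{4 \log{\left(7 \right)}}{5}

Factor the denominator (u \left(u + 2\right) \left(2 u - 1\right)) and decompose: f = \frac{8}{5 \left(2 u - 1\right)} + \frac{1}{5 \left(u + 2\right)} - \frac{1}{u}; each piece integrates to a log, atan, or power term.
F(u) = - \log{\left(u \right)} + \frac{4 \log{\left(u - \frac{1}{2} \right)}}{5} + \frac{\log{\left(u + 2 \right)}}{5} is an antiderivative of f.
Check: d/du[- \log{\left(u \right)} + \frac{4 \log{\left(u - \frac{1}{2} \right)}}{5} + \frac{\log{\left(u + 2 \right)}}{5}] = \frac{2}{2 u^{3} + 3 u^{2} - 2 u}, which equals f(u).
F(15/2) = - \log{\left(\frac{15}{2} \right)} + \frac{\log{\left(\frac{19}{2} \right)}}{5} + \frac{4 \log{\left(7 \right)}}{5}; F(5/2) = - \log{\left(\frac{5}{2} \right)} + \frac{\log{\left(\frac{9}{2} \right)}}{5} + \frac{4 \log{\left(2 \right)}}{5}.
Integral = F(15/2) - F(5/2) = - \log{\left(\frac{15}{2} \right)} - \frac{4 \log{\left(2 \right)}}{5} - \frac{\log{\left(\frac{9}{2} \right)}}{5} + \frac{\log{\left(\frac{19}{2} \right)}}{5} + \log{\left(\frac{5}{2} \right)} + \frac{4 \log{\left(7 \right)}}{5}.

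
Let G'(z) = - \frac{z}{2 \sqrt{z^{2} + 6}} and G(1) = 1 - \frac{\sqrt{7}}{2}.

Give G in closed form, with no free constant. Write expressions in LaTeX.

G'(z) matches the chain-rule pattern g'(h)*h' with inner function h(z) = z^{2} + 6; substituting u = h(z) collapses the integral.
A general antiderivative is - \frac{\sqrt{z^{2} + 6}}{2} + C.
The condition gives C = 1 - \frac{\sqrt{7}}{2} - (- \frac{\sqrt{7}}{2}) = 1.
So G(z) = 1 - \frac{\sqrt{z^{2} + 6}}{2}.
Check: d/dz[1 - \frac{\sqrt{z^{2} + 6}}{2}] = - \frac{z}{2 \sqrt{z^{2} + 6}} = G'(z).

G(z) = 1 - \frac{\sqrt{z^{2} + 6}}{2}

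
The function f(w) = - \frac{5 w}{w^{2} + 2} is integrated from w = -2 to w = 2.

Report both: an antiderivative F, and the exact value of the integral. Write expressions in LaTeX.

f matches the chain-rule pattern g'(h)*h' with inner function h(w) = w^{2} + 2; substituting u = h(w) collapses the integral.
F(w) = - \frac{5 \log{\left(w^{2} + 2 \right)}}{2} is an antiderivative of f.
Check: d/dw[- \frac{5 \log{\left(w^{2} + 2 \right)}}{2}] = - \frac{5 w}{w^{2} + 2} = f(w).
F(2) = - \frac{5 \log{\left(6 \right)}}{2}; F(-2) = - \frac{5 \log{\left(6 \right)}}{2}.
Integral = F(2) - F(-2) = 0.

Antiderivative: F(w) = - \frac{5 \log{\left(w^{2} + 2 \right)}}{2}; value = 0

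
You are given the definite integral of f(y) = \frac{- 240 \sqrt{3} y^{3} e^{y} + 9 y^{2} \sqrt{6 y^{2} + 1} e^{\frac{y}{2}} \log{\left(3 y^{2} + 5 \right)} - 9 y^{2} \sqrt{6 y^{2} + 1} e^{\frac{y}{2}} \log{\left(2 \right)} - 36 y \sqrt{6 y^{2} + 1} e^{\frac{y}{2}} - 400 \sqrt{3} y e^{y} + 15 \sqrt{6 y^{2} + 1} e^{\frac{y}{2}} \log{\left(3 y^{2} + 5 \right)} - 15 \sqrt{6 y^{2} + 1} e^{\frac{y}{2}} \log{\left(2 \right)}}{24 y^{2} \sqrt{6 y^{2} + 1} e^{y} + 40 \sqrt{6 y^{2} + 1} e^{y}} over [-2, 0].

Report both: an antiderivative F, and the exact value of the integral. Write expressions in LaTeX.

Antiderivative: F(y) = \frac{\left(- 20 \sqrt{3} \sqrt{6 y^{2} + 1} e^{\frac{y}{2}} - 9 \log{\left(\frac{3 y^{2}}{2} + \frac{5}{2} \right)}\right) e^{- \frac{y}{2}}}{12}; value = - \frac{3 \log{\left(\frac{5}{2} \right)}}{4} + \frac{3 e \log{\left(\frac{17}{2} \right)}}{4} + \frac{20 \sqrt{3}}{3}

Since d/dy undoes antidifferentiation here, F'(y) = f(y) is required of F(y).
F(y) = \frac{\left(- 20 \sqrt{3} \sqrt{6 y^{2} + 1} e^{\frac{y}{2}} - 9 \log{\left(\frac{3 y^{2}}{2} + \frac{5}{2} \right)}\right) e^{- \frac{y}{2}}}{12} is an antiderivative of f.
Check: d/dy[\frac{\left(- 20 \sqrt{3} \sqrt{6 y^{2} + 1} e^{\frac{y}{2}} - 9 \log{\left(\frac{3 y^{2}}{2} + \frac{5}{2} \right)}\right) e^{- \frac{y}{2}}}{12}] = \frac{- 240 \sqrt{3} y^{3} e^{\frac{y}{2}} + 9 y^{2} \sqrt{6 y^{2} + 1} \log{\left(3 y^{2} + 5 \right)} - 9 y^{2} \sqrt{6 y^{2} + 1} \log{\left(2 \right)} - 36 y \sqrt{6 y^{2} + 1} - 400 \sqrt{3} y e^{\frac{y}{2}} + 15 \sqrt{6 y^{2} + 1} \log{\left(3 y^{2} + 5 \right)} - 15 \sqrt{6 y^{2} + 1} \log{\left(2 \right)}}{24 y^{2} \sqrt{6 y^{2} + 1} e^{\frac{y}{2}} + 40 \sqrt{6 y^{2} + 1} e^{\frac{y}{2}}}, which equals f(y).
F(0) = - \frac{5 \sqrt{3}}{3} - \frac{3 \log{\left(\frac{5}{2} \right)}}{4}; F(-2) = - \frac{25 \sqrt{3}}{3} - \frac{3 e \log{\left(\frac{17}{2} \right)}}{4}.
Integral = F(0) - F(-2) = - \frac{3 \log{\left(\frac{5}{2} \right)}}{4} + \frac{3 e \log{\left(\frac{17}{2} \right)}}{4} + \frac{20 \sqrt{3}}{3}.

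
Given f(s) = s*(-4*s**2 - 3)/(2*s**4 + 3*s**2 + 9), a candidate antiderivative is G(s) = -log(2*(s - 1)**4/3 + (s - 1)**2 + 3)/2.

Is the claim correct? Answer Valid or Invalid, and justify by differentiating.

Invalid: d/ds[G] - f = (-8*s**6 + 24*s**5 - 30*s**4 + 20*s**3 + 87*s**2 - 93*s + 63)/(4*s**8 - 16*s**7 + 36*s**6 - 52*s**5 + 91*s**4 - 114*s**3 + 177*s**2 - 126*s + 126), which is not 0.

d/ds[G] = (-4*s**3 + 12*s**2 - 15*s + 7)/(2*s**4 - 8*s**3 + 15*s**2 - 14*s + 14)
d/ds[G] - f(s) = (-8*s**6 + 24*s**5 - 30*s**4 + 20*s**3 + 87*s**2 - 93*s + 63)/(4*s**8 - 16*s**7 + 36*s**6 - 52*s**5 + 91*s**4 - 114*s**3 + 177*s**2 - 126*s + 126) != 0.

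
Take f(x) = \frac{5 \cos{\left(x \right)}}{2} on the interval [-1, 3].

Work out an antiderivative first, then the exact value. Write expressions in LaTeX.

Antiderivative: F(x) = \frac{5 \sin{\left(x \right)}}{2}; value = \frac{5 \sin{\left(3 \right)}}{2} + \frac{5 \sin{\left(1 \right)}}{2}

A first test for any F(x): its x-derivative must equal f(x) identically.
F(x) = \frac{5 \sin{\left(x \right)}}{2} is an antiderivative of f.
Check: d/dx[\frac{5 \sin{\left(x \right)}}{2}] = \frac{5 \cos{\left(x \right)}}{2} = f(x).
F(3) = \frac{5 \sin{\left(3 \right)}}{2}; F(-1) = - \frac{5 \sin{\left(1 \right)}}{2}.
Integral = F(3) - F(-1) = \frac{5 \sin{\left(3 \right)}}{2} + \frac{5 \sin{\left(1 \right)}}{2}.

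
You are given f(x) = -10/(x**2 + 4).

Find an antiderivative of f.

An antiderivative F(x) passes only if d/dx[F] lands on f(x) exactly.
Check: d/dx[-5*atan(x/2)] = -10/(x**2 + 4) = f(x).

An antiderivative is F(x) = -5*atan(x/2).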